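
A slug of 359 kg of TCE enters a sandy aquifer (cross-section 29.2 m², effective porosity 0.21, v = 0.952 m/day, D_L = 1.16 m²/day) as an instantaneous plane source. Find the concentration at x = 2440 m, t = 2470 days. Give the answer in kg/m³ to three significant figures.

0.156 kg/m³

For an instantaneous plane source, C(x,t) = M/(n_e·A·√(4πDt)) · exp(−(x−vt)²/(4Dt)), with n_e·A the pore (flow) area.
Plume center vt = 0.952 × 2470 = 2351.44 m, so the well at 2440 m is 88.56 m downgradient of the peak.
√(4πDt) = 189.8 m, giving peak height M/(n_e·A·√(4πDt)) = 359/(0.21 × 29.2 × 189.8) = 0.3085 kg/m³.
(x−vt)²/(4Dt) = (88.56)²/(4 × 1.16 × 2470) = 0.6843; exp(−0.6843) = 0.5044.
C = 0.3085 × 0.5044 = 0.156 kg/m³.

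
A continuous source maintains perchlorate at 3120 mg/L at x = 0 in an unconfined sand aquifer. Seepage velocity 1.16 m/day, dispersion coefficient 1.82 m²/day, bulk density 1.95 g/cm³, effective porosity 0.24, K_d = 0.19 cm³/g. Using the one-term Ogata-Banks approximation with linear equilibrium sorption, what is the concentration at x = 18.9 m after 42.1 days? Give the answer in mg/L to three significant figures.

Retardation factor R = 1 + ρ_b·K_d/n = 1 + 1.95 × 0.19/0.24 = 2.544.
Sorption retards both mechanisms: v_R = v/R = 0.4560 m/day, D_R = D/R = 0.7154 m²/day.
v_R·t = 0.4560 × 42.1 = 19.1976 m; 2√(D_R t) = 10.98 m; argument = (18.9 − 19.1976)/10.98 = -0.02710.
C = C₀ × ½·erfc(-0.02710) = 3120 × 0.5153 = 1610 mg/L.

1610 mg/L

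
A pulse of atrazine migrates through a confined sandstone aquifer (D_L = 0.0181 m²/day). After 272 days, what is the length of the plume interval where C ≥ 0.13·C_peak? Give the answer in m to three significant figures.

12.7 m

The plume is Gaussian with σ = √(2Dt) = √(2 × 0.0181 × 272) = 3.138 m.
C/C_peak = exp(−Δx²/(2σ²)) = 0.13 ⇒ Δx = σ·√(−2 ln 0.13) = 3.138 × 2.020 = 6.339 m.
Width = 2Δx = 12.7 m.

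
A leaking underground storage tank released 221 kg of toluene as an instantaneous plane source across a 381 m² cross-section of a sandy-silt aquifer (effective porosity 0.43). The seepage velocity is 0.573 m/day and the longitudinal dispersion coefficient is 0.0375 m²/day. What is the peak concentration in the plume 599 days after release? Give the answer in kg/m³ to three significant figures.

0.0803 kg/m³

The peak of an instantaneous 1D plume sits at x = vt; there the Gaussian factor is 1 and C_max = M/(n_e·A·√(4πDt)), where n_e·A is the pore area the mass is dissolved in.
√(4πDt) = √(4π × 0.0375 × 599) = 16.80 m, so C_max = 221/(0.43 × 381 × 16.80) = 0.0803 kg/m³.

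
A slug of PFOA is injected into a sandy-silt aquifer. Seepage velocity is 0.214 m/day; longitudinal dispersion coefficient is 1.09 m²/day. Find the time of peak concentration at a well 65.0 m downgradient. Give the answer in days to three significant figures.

For the 1D instantaneous-source solution, setting ∂C/∂t = 0 at fixed x gives v²t² + 2Dt − x² = 0, so t = (√(D² + v²x²) − D)/v².
√(D² + v²x²) = √(1.09² + 0.214² × 65.0²) = 13.95; v² = 0.045796.
t = (13.95 − 1.09)/0.045796 = 281 days (vs. the pure-advection estimate x/v = 304 d).

281 days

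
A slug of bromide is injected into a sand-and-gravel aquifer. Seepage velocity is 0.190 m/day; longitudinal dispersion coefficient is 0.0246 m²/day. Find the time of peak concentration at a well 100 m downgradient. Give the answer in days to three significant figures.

For the 1D instantaneous-source solution, setting ∂C/∂t = 0 at fixed x gives v²t² + 2Dt − x² = 0, so t = (√(D² + v²x²) − D)/v².
√(D² + v²x²) = √(0.0246² + 0.190² × 100²) = 19.00; v² = 0.0361.
t = (19.00 − 0.0246)/0.0361 = 526 days (vs. the pure-advection estimate x/v = 526 d).

526 days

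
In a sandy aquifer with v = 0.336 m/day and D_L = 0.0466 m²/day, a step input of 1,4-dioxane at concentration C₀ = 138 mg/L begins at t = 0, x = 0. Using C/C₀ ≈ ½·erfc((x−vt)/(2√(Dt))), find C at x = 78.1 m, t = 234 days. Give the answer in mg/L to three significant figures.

75.2 mg/L

For a continuous step input, C/C₀ ≈ ½·erfc((x−vt)/(2√(Dt))).
vt = 0.336 × 234 = 78.624 m and 2√(Dt) = 2√(0.0466 × 234) = 6.604 m.
Argument (x−vt)/(2√(Dt)) = (78.1 − 78.624)/6.604 = -0.07935; ½·erfc(-0.07935) = 0.5447.
C = 138 × 0.5447 = 75.2 mg/L.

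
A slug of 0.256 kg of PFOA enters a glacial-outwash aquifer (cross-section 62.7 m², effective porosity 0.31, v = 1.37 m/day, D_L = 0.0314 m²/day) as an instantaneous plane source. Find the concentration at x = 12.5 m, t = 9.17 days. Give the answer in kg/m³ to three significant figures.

0.00690 kg/m³

For an instantaneous plane source, C(x,t) = M/(n_e·A·√(4πDt)) · exp(−(x−vt)²/(4Dt)), with n_e·A the pore (flow) area.
Plume center vt = 1.37 × 9.17 = 12.5629 m, so the well at 12.5 m is 0.0629 m upgradient of the peak.
√(4πDt) = 1.902 m, giving peak height M/(n_e·A·√(4πDt)) = 0.256/(0.31 × 62.7 × 1.902) = 0.006925 kg/m³.
(x−vt)²/(4Dt) = (-0.0629)²/(4 × 0.0314 × 9.17) = 0.003435; exp(−0.003435) = 0.9966.
C = 0.006925 × 0.9966 = 0.00690 kg/m³.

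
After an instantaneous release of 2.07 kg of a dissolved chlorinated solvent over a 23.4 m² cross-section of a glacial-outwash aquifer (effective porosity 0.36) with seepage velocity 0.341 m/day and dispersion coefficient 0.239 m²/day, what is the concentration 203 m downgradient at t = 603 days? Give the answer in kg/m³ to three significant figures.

For an instantaneous plane source, C(x,t) = M/(n_e·A·√(4πDt)) · exp(−(x−vt)²/(4Dt)), with n_e·A the pore (flow) area.
Plume center vt = 0.341 × 603 = 205.623 m, so the well at 203 m is 2.623 m upgradient of the peak.
√(4πDt) = 42.56 m, giving peak height M/(n_e·A·√(4πDt)) = 2.07/(0.36 × 23.4 × 42.56) = 0.005774 kg/m³.
(x−vt)²/(4Dt) = (-2.623)²/(4 × 0.239 × 603) = 0.01193; exp(−0.01193) = 0.9881.
C = 0.005774 × 0.9881 = 0.00571 kg/m³.

0.00571 kg/m³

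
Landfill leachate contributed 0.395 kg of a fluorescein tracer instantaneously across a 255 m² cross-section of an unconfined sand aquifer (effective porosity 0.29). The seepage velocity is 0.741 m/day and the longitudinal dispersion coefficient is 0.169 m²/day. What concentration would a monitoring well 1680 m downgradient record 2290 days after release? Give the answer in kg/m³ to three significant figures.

6.37e-05 kg/m³

For an instantaneous plane source, C(x,t) = M/(n_e·A·√(4πDt)) · exp(−(x−vt)²/(4Dt)), with n_e·A the pore (flow) area.
Plume center vt = 0.741 × 2290 = 1696.89 m, so the well at 1680 m is 16.89 m upgradient of the peak.
√(4πDt) = 69.74 m, giving peak height M/(n_e·A·√(4πDt)) = 0.395/(0.29 × 255 × 69.74) = 7.659e-05 kg/m³.
(x−vt)²/(4Dt) = (-16.89)²/(4 × 0.169 × 2290) = 0.1843; exp(−0.1843) = 0.8317.
C = 7.659e-05 × 0.8317 = 6.37e-05 kg/m³.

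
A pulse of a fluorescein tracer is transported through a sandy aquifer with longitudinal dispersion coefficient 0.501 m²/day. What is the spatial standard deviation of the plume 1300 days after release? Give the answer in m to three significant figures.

36.1 m

Dispersive spreading gives a Gaussian with σ² = 2Dt; advection only shifts the center.
σ = √(2 × 0.501 × 1300) = 36.1 m.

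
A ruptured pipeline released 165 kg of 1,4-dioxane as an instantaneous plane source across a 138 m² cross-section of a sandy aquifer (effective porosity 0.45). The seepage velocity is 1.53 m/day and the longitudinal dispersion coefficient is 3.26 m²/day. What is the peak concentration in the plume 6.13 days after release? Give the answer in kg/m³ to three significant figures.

The peak of an instantaneous 1D plume sits at x = vt; there the Gaussian factor is 1 and C_max = M/(n_e·A·√(4πDt)), where n_e·A is the pore area the mass is dissolved in.
√(4πDt) = √(4π × 3.26 × 6.13) = 15.85 m, so C_max = 165/(0.45 × 138 × 15.85) = 0.168 kg/m³.

0.168 kg/m³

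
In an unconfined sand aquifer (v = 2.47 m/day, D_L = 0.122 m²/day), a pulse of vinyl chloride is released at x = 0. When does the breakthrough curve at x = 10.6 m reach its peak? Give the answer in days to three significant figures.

4.27 days

For the 1D instantaneous-source solution, setting ∂C/∂t = 0 at fixed x gives v²t² + 2Dt − x² = 0, so t = (√(D² + v²x²) − D)/v².
√(D² + v²x²) = √(0.122² + 2.47² × 10.6²) = 26.18; v² = 6.1009.
t = (26.18 − 0.122)/6.1009 = 4.27 days (vs. the pure-advection estimate x/v = 4.29 d).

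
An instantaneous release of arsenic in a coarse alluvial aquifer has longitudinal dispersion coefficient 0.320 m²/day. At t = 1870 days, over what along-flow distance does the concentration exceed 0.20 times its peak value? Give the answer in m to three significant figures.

The plume is Gaussian with σ = √(2Dt) = √(2 × 0.320 × 1870) = 34.59 m.
C/C_peak = exp(−Δx²/(2σ²)) = 0.20 ⇒ Δx = σ·√(−2 ln 0.20) = 34.59 × 1.794 = 62.05 m.
Width = 2Δx = 124 m.

124 m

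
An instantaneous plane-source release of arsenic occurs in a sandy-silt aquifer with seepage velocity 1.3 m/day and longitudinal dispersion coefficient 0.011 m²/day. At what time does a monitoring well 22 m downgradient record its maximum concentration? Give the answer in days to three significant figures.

16.9 days

For the 1D instantaneous-source solution, setting ∂C/∂t = 0 at fixed x gives v²t² + 2Dt − x² = 0, so t = (√(D² + v²x²) − D)/v².
√(D² + v²x²) = √(0.011² + 1.3² × 22²) = 28.60; v² = 1.69.
t = (28.60 − 0.011)/1.69 = 16.9 days (vs. the pure-advection estimate x/v = 16.9 d).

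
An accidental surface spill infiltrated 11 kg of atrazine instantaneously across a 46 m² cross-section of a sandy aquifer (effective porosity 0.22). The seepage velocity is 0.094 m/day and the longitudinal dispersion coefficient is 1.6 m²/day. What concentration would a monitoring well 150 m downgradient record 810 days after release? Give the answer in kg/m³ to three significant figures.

For an instantaneous plane source, C(x,t) = M/(n_e·A·√(4πDt)) · exp(−(x−vt)²/(4Dt)), with n_e·A the pore (flow) area.
Plume center vt = 0.094 × 810 = 76.14 m, so the well at 150 m is 73.86 m downgradient of the peak.
√(4πDt) = 127.6 m, giving peak height M/(n_e·A·√(4πDt)) = 11/(0.22 × 46 × 127.6) = 0.008518 kg/m³.
(x−vt)²/(4Dt) = (73.86)²/(4 × 1.6 × 810) = 1.052; exp(−1.052) = 0.3492.
C = 0.008518 × 0.3492 = 0.00297 kg/m³.

0.00297 kg/m³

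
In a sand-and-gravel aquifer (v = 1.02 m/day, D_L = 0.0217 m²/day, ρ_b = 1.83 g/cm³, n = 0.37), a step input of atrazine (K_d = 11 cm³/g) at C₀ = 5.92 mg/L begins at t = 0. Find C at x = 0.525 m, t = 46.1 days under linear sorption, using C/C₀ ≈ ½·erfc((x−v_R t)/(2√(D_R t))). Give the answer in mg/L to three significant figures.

5.66 mg/L

Retardation factor R = 1 + ρ_b·K_d/n = 1 + 1.83 × 11/0.37 = 55.41.
Sorption retards both mechanisms: v_R = v/R = 0.01841 m/day, D_R = D/R = 0.0003916 m²/day.
v_R·t = 0.01841 × 46.1 = 0.848701 m; 2√(D_R t) = 0.2687 m; argument = (0.525 − 0.848701)/0.2687 = -1.205.
C = C₀ × ½·erfc(-1.205) = 5.92 × 0.9558 = 5.66 mg/L.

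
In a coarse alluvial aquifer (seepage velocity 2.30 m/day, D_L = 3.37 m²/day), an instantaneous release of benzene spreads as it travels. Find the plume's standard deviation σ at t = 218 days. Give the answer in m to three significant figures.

Dispersive spreading gives a Gaussian with σ² = 2Dt; advection only shifts the center.
σ = √(2 × 3.37 × 218) = 38.3 m.

38.3 m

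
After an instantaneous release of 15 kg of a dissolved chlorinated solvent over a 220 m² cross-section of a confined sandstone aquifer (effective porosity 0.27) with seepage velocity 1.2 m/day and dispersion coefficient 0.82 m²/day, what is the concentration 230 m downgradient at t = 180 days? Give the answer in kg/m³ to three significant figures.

0.00421 kg/m³

For an instantaneous plane source, C(x,t) = M/(n_e·A·√(4πDt)) · exp(−(x−vt)²/(4Dt)), with n_e·A the pore (flow) area.
Plume center vt = 1.2 × 180 = 216 m, so the well at 230 m is 14 m downgradient of the peak.
√(4πDt) = 43.07 m, giving peak height M/(n_e·A·√(4πDt)) = 15/(0.27 × 220 × 43.07) = 0.005863 kg/m³.
(x−vt)²/(4Dt) = (14)²/(4 × 0.82 × 180) = 0.3320; exp(−0.3320) = 0.7175.
C = 0.005863 × 0.7175 = 0.00421 kg/m³.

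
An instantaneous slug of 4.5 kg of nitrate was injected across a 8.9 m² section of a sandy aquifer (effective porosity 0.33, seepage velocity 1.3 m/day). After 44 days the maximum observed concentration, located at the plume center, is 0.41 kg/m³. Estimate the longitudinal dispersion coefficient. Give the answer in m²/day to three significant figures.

At the plume center C_max = M/(n_e·A·√(4πDt)), so D = M²/(4πt·(n_e·A·C_max)²).
n_e·A·C_max = 0.33 × 8.9 × 0.41 = 1.204 kg/m.
D = 4.5²/(4π × 44 × 1.204²) = 0.0253 m²/day.

0.0253 m²/day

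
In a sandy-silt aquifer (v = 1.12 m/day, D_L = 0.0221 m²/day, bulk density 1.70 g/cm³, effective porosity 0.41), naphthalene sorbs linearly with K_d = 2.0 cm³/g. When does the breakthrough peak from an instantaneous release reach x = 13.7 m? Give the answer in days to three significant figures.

Retardation factor R = 1 + ρ_b·K_d/n = 1 + 1.70 × 2.0/0.41 = 9.293.
Sorption retards both mechanisms: v_R = v/R = 0.1205 m/day, D_R = D/R = 0.002378 m²/day.
Peak time from v_R²t² + 2D_R t − x² = 0: t = (√(D_R² + v_R²x²) − D_R)/v_R².
√(D_R² + v_R²x²) = √(0.002378² + 0.1205² × 13.7²) = 1.651; v_R² = 0.01452.
t = (1.651 − 0.002378)/0.01452 = 114 days.

114 days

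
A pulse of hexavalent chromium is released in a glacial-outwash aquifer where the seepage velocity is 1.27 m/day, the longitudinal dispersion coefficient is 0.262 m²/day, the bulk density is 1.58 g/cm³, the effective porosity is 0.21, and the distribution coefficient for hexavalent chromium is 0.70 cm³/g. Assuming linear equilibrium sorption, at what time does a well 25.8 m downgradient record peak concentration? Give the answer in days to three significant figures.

Retardation factor R = 1 + ρ_b·K_d/n = 1 + 1.58 × 0.70/0.21 = 6.267.
Sorption retards both mechanisms: v_R = v/R = 0.2026 m/day, D_R = D/R = 0.04181 m²/day.
Peak time from v_R²t² + 2D_R t − x² = 0: t = (√(D_R² + v_R²x²) − D_R)/v_R².
√(D_R² + v_R²x²) = √(0.04181² + 0.2026² × 25.8²) = 5.227; v_R² = 0.04105.
t = (5.227 − 0.04181)/0.04105 = 126 days.

126 days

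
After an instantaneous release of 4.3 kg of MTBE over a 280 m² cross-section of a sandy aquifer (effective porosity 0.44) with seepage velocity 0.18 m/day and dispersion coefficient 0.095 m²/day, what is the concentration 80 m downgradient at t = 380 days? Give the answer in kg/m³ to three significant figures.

0.000645 kg/m³

For an instantaneous plane source, C(x,t) = M/(n_e·A·√(4πDt)) · exp(−(x−vt)²/(4Dt)), with n_e·A the pore (flow) area.
Plume center vt = 0.18 × 380 = 68.4 m, so the well at 80 m is 11.6 m downgradient of the peak.
√(4πDt) = 21.30 m, giving peak height M/(n_e·A·√(4πDt)) = 4.3/(0.44 × 280 × 21.30) = 0.001639 kg/m³.
(x−vt)²/(4Dt) = (11.6)²/(4 × 0.095 × 380) = 0.9319; exp(−0.9319) = 0.3938.
C = 0.001639 × 0.3938 = 0.000645 kg/m³.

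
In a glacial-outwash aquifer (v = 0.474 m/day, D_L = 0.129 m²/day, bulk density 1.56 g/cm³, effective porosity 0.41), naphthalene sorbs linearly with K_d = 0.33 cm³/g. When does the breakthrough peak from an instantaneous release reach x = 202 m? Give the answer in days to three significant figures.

Retardation factor R = 1 + ρ_b·K_d/n = 1 + 1.56 × 0.33/0.41 = 2.256.
Sorption retards both mechanisms: v_R = v/R = 0.2101 m/day, D_R = D/R = 0.05718 m²/day.
Peak time from v_R²t² + 2D_R t − x² = 0: t = (√(D_R² + v_R²x²) − D_R)/v_R².
√(D_R² + v_R²x²) = √(0.05718² + 0.2101² × 202²) = 42.44; v_R² = 0.04414.
t = (42.44 − 0.05718)/0.04414 = 960 days.

960 days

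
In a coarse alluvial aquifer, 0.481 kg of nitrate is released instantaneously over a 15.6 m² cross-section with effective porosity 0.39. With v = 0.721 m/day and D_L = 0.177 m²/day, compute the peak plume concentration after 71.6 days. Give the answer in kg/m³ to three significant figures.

0.00626 kg/m³

The peak of an instantaneous 1D plume sits at x = vt; there the Gaussian factor is 1 and C_max = M/(n_e·A·√(4πDt)), where n_e·A is the pore area the mass is dissolved in.
√(4πDt) = √(4π × 0.177 × 71.6) = 12.62 m, so C_max = 0.481/(0.39 × 15.6 × 12.62) = 0.00626 kg/m³.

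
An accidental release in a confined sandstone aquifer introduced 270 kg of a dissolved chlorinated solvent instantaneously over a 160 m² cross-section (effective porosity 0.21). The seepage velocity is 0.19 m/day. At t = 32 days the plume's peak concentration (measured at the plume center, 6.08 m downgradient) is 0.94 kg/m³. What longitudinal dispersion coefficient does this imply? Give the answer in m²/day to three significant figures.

At the plume center C_max = M/(n_e·A·√(4πDt)), so D = M²/(4πt·(n_e·A·C_max)²).
n_e·A·C_max = 0.21 × 160 × 0.94 = 31.58 kg/m.
D = 270²/(4π × 32 × 31.58²) = 0.182 m²/day.

0.182 m²/day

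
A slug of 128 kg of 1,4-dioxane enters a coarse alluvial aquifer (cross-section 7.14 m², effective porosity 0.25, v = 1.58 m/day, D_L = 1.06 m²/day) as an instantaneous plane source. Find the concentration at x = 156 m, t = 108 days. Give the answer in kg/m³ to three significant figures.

For an instantaneous plane source, C(x,t) = M/(n_e·A·√(4πDt)) · exp(−(x−vt)²/(4Dt)), with n_e·A the pore (flow) area.
Plume center vt = 1.58 × 108 = 170.64 m, so the well at 156 m is 14.64 m upgradient of the peak.
√(4πDt) = 37.93 m, giving peak height M/(n_e·A·√(4πDt)) = 128/(0.25 × 7.14 × 37.93) = 1.891 kg/m³.
(x−vt)²/(4Dt) = (-14.64)²/(4 × 1.06 × 108) = 0.4681; exp(−0.4681) = 0.6262.
C = 1.891 × 0.6262 = 1.18 kg/m³.

1.18 kg/m³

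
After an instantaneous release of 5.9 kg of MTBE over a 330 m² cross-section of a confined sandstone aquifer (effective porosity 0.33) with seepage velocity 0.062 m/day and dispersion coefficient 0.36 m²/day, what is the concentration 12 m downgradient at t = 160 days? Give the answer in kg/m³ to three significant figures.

For an instantaneous plane source, C(x,t) = M/(n_e·A·√(4πDt)) · exp(−(x−vt)²/(4Dt)), with n_e·A the pore (flow) area.
Plume center vt = 0.062 × 160 = 9.92 m, so the well at 12 m is 2.08 m downgradient of the peak.
√(4πDt) = 26.90 m, giving peak height M/(n_e·A·√(4πDt)) = 5.9/(0.33 × 330 × 26.90) = 0.002014 kg/m³.
(x−vt)²/(4Dt) = (2.08)²/(4 × 0.36 × 160) = 0.01878; exp(−0.01878) = 0.9814.
C = 0.002014 × 0.9814 = 0.00198 kg/m³.

0.00198 kg/m³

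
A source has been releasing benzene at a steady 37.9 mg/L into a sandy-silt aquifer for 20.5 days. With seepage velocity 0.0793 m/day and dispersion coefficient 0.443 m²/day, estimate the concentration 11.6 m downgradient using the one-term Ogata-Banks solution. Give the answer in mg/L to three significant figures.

For a continuous step input, C/C₀ ≈ ½·erfc((x−vt)/(2√(Dt))).
vt = 0.0793 × 20.5 = 1.62565 m and 2√(Dt) = 2√(0.443 × 20.5) = 6.027 m.
Argument (x−vt)/(2√(Dt)) = (11.6 − 1.62565)/6.027 = 1.655; ½·erfc(1.655) = 0.009628.
C = 37.9 × 0.009628 = 0.365 mg/L.

0.365 mg/L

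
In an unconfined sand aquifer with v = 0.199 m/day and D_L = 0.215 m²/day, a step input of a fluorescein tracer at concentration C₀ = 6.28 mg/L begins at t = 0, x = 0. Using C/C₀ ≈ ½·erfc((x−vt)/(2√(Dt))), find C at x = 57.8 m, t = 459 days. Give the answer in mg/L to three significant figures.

For a continuous step input, C/C₀ ≈ ½·erfc((x−vt)/(2√(Dt))).
vt = 0.199 × 459 = 91.341 m and 2√(Dt) = 2√(0.215 × 459) = 19.87 m.
Argument (x−vt)/(2√(Dt)) = (57.8 − 91.341)/19.87 = -1.688; ½·erfc(-1.688) = 0.9915.
C = 6.28 × 0.9915 = 6.23 mg/L.

6.23 mg/L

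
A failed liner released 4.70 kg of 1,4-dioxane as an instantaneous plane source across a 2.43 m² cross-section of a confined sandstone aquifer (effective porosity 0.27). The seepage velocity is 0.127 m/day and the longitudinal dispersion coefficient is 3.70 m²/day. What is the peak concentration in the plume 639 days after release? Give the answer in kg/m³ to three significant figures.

0.0416 kg/m³

The peak of an instantaneous 1D plume sits at x = vt; there the Gaussian factor is 1 and C_max = M/(n_e·A·√(4πDt)), where n_e·A is the pore area the mass is dissolved in.
√(4πDt) = √(4π × 3.70 × 639) = 172.4 m, so C_max = 4.70/(0.27 × 2.43 × 172.4) = 0.0416 kg/m³.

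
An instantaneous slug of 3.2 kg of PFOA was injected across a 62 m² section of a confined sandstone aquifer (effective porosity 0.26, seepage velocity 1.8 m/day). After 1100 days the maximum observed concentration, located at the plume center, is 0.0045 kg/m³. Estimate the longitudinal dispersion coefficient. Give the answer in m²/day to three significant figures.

At the plume center C_max = M/(n_e·A·√(4πDt)), so D = M²/(4πt·(n_e·A·C_max)²).
n_e·A·C_max = 0.26 × 62 × 0.0045 = 0.07254 kg/m.
D = 3.2²/(4π × 1100 × 0.07254²) = 0.141 m²/day.

0.141 m²/day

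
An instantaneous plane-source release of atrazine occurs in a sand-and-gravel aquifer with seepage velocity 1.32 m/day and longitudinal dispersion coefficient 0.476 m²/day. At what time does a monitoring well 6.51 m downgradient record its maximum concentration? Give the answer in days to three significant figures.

For the 1D instantaneous-source solution, setting ∂C/∂t = 0 at fixed x gives v²t² + 2Dt − x² = 0, so t = (√(D² + v²x²) − D)/v².
√(D² + v²x²) = √(0.476² + 1.32² × 6.51²) = 8.606; v² = 1.7424.
t = (8.606 − 0.476)/1.7424 = 4.67 days (vs. the pure-advection estimate x/v = 4.93 d).

4.67 days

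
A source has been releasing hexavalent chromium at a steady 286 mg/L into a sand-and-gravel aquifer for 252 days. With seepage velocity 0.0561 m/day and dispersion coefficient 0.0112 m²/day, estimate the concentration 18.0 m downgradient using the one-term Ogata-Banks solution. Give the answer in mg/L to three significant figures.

For a continuous step input, C/C₀ ≈ ½·erfc((x−vt)/(2√(Dt))).
vt = 0.0561 × 252 = 14.1372 m and 2√(Dt) = 2√(0.0112 × 252) = 3.360 m.
Argument (x−vt)/(2√(Dt)) = (18.0 − 14.1372)/3.360 = 1.150; ½·erfc(1.150) = 0.05194.
C = 286 × 0.05194 = 14.9 mg/L.

14.9 mg/L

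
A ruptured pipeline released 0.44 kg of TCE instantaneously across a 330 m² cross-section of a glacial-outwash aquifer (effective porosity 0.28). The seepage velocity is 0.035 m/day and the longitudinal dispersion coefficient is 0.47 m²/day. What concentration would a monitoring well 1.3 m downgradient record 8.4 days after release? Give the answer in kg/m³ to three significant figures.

For an instantaneous plane source, C(x,t) = M/(n_e·A·√(4πDt)) · exp(−(x−vt)²/(4Dt)), with n_e·A the pore (flow) area.
Plume center vt = 0.035 × 8.4 = 0.294 m, so the well at 1.3 m is 1.006 m downgradient of the peak.
√(4πDt) = 7.044 m, giving peak height M/(n_e·A·√(4πDt)) = 0.44/(0.28 × 330 × 7.044) = 0.0006760 kg/m³.
(x−vt)²/(4Dt) = (1.006)²/(4 × 0.47 × 8.4) = 0.06409; exp(−0.06409) = 0.9379.
C = 0.0006760 × 0.9379 = 0.000634 kg/m³.

0.000634 kg/m³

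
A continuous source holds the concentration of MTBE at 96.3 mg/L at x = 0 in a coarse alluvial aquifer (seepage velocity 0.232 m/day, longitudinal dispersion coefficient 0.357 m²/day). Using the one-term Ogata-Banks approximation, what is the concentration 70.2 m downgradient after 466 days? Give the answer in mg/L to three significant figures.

For a continuous step input, C/C₀ ≈ ½·erfc((x−vt)/(2√(Dt))).
vt = 0.232 × 466 = 108.112 m and 2√(Dt) = 2√(0.357 × 466) = 25.80 m.
Argument (x−vt)/(2√(Dt)) = (70.2 − 108.112)/25.80 = -1.469; ½·erfc(-1.469) = 0.9811.
C = 96.3 × 0.9811 = 94.5 mg/L.

94.5 mg/L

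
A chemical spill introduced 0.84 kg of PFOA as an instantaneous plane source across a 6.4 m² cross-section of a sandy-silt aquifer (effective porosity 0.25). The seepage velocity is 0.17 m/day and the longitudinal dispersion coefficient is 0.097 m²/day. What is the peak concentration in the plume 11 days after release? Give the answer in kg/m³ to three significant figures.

The peak of an instantaneous 1D plume sits at x = vt; there the Gaussian factor is 1 and C_max = M/(n_e·A·√(4πDt)), where n_e·A is the pore area the mass is dissolved in.
√(4πDt) = √(4π × 0.097 × 11) = 3.662 m, so C_max = 0.84/(0.25 × 6.4 × 3.662) = 0.143 kg/m³.

0.143 kg/m³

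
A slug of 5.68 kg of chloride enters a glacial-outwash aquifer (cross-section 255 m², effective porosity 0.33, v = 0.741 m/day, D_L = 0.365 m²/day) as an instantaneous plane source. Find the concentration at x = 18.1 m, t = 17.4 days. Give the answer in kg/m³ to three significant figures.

For an instantaneous plane source, C(x,t) = M/(n_e·A·√(4πDt)) · exp(−(x−vt)²/(4Dt)), with n_e·A the pore (flow) area.
Plume center vt = 0.741 × 17.4 = 12.8934 m, so the well at 18.1 m is 5.2066 m downgradient of the peak.
√(4πDt) = 8.934 m, giving peak height M/(n_e·A·√(4πDt)) = 5.68/(0.33 × 255 × 8.934) = 0.007555 kg/m³.
(x−vt)²/(4Dt) = (5.2066)²/(4 × 0.365 × 17.4) = 1.067; exp(−1.067) = 0.3440.
C = 0.007555 × 0.3440 = 0.00260 kg/m³.

0.00260 kg/m³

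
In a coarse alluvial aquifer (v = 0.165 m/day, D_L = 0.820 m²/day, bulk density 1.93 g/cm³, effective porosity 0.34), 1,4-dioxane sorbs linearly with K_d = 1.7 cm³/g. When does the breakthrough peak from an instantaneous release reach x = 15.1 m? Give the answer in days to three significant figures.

705 days

Retardation factor R = 1 + ρ_b·K_d/n = 1 + 1.93 × 1.7/0.34 = 10.65.
Sorption retards both mechanisms: v_R = v/R = 0.01549 m/day, D_R = D/R = 0.07700 m²/day.
Peak time from v_R²t² + 2D_R t − x² = 0: t = (√(D_R² + v_R²x²) − D_R)/v_R².
√(D_R² + v_R²x²) = √(0.07700² + 0.01549² × 15.1²) = 0.2462; v_R² = 0.0002399.
t = (0.2462 − 0.07700)/0.0002399 = 705 days.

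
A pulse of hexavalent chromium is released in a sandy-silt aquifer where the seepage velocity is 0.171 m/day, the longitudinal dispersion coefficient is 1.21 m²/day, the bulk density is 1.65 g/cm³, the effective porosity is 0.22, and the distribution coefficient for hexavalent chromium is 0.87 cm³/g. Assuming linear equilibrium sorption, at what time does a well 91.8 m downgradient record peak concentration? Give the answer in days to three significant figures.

3740 days

Retardation factor R = 1 + ρ_b·K_d/n = 1 + 1.65 × 0.87/0.22 = 7.525.
Sorption retards both mechanisms: v_R = v/R = 0.02272 m/day, D_R = D/R = 0.1608 m²/day.
Peak time from v_R²t² + 2D_R t − x² = 0: t = (√(D_R² + v_R²x²) − D_R)/v_R².
√(D_R² + v_R²x²) = √(0.1608² + 0.02272² × 91.8²) = 2.092; v_R² = 0.0005162.
t = (2.092 − 0.1608)/0.0005162 = 3740 days.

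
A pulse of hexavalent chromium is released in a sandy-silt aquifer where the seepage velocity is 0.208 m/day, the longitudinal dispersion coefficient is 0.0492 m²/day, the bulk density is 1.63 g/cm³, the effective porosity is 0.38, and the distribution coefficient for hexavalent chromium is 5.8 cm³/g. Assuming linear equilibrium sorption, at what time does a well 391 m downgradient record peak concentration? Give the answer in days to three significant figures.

48600 days

Retardation factor R = 1 + ρ_b·K_d/n = 1 + 1.63 × 5.8/0.38 = 25.88.
Sorption retards both mechanisms: v_R = v/R = 0.008037 m/day, D_R = D/R = 0.001901 m²/day.
Peak time from v_R²t² + 2D_R t − x² = 0: t = (√(D_R² + v_R²x²) − D_R)/v_R².
√(D_R² + v_R²x²) = √(0.001901² + 0.008037² × 391²) = 3.142; v_R² = 6.459e-05.
t = (3.142 − 0.001901)/6.459e-05 = 48600 days.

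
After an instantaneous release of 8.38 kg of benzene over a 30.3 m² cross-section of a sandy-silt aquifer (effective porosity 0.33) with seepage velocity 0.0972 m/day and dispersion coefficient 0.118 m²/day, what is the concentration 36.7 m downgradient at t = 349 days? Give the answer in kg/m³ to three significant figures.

0.0352 kg/m³

For an instantaneous plane source, C(x,t) = M/(n_e·A·√(4πDt)) · exp(−(x−vt)²/(4Dt)), with n_e·A the pore (flow) area.
Plume center vt = 0.0972 × 349 = 33.9228 m, so the well at 36.7 m is 2.7772 m downgradient of the peak.
√(4πDt) = 22.75 m, giving peak height M/(n_e·A·√(4πDt)) = 8.38/(0.33 × 30.3 × 22.75) = 0.03684 kg/m³.
(x−vt)²/(4Dt) = (2.7772)²/(4 × 0.118 × 349) = 0.04682; exp(−0.04682) = 0.9543.
C = 0.03684 × 0.9543 = 0.0352 kg/m³.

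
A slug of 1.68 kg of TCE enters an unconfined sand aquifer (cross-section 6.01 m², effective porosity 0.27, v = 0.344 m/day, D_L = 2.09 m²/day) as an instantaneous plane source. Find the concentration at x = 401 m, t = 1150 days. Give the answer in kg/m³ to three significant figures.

For an instantaneous plane source, C(x,t) = M/(n_e·A·√(4πDt)) · exp(−(x−vt)²/(4Dt)), with n_e·A the pore (flow) area.
Plume center vt = 0.344 × 1150 = 395.6 m, so the well at 401 m is 5.4 m downgradient of the peak.
√(4πDt) = 173.8 m, giving peak height M/(n_e·A·√(4πDt)) = 1.68/(0.27 × 6.01 × 173.8) = 0.005957 kg/m³.
(x−vt)²/(4Dt) = (5.4)²/(4 × 2.09 × 1150) = 0.003033; exp(−0.003033) = 0.9970.
C = 0.005957 × 0.9970 = 0.00594 kg/m³.

0.00594 kg/m³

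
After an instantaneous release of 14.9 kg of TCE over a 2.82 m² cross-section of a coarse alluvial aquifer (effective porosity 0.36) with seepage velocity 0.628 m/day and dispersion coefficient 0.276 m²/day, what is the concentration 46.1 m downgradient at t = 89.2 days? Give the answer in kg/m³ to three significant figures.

0.307 kg/m³

For an instantaneous plane source, C(x,t) = M/(n_e·A·√(4πDt)) · exp(−(x−vt)²/(4Dt)), with n_e·A the pore (flow) area.
Plume center vt = 0.628 × 89.2 = 56.0176 m, so the well at 46.1 m is 9.9176 m upgradient of the peak.
√(4πDt) = 17.59 m, giving peak height M/(n_e·A·√(4πDt)) = 14.9/(0.36 × 2.82 × 17.59) = 0.8344 kg/m³.
(x−vt)²/(4Dt) = (-9.9176)²/(4 × 0.276 × 89.2) = 0.9988; exp(−0.9988) = 0.3683.
C = 0.8344 × 0.3683 = 0.307 kg/m³.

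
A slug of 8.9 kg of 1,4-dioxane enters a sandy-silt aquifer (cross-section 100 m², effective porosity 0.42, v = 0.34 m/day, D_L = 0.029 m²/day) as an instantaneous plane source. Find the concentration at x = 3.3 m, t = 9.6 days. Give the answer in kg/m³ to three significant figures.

For an instantaneous plane source, C(x,t) = M/(n_e·A·√(4πDt)) · exp(−(x−vt)²/(4Dt)), with n_e·A the pore (flow) area.
Plume center vt = 0.34 × 9.6 = 3.264 m, so the well at 3.3 m is 0.036 m downgradient of the peak.
√(4πDt) = 1.870 m, giving peak height M/(n_e·A·√(4πDt)) = 8.9/(0.42 × 100 × 1.870) = 0.1133 kg/m³.
(x−vt)²/(4Dt) = (0.036)²/(4 × 0.029 × 9.6) = 0.001164; exp(−0.001164) = 0.9988.
C = 0.1133 × 0.9988 = 0.113 kg/m³.

0.113 kg/m³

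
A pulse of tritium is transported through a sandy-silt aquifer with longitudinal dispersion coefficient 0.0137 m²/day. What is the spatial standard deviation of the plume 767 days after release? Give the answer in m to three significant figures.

4.58 m

Dispersive spreading gives a Gaussian with σ² = 2Dt; advection only shifts the center.
σ = √(2 × 0.0137 × 767) = 4.58 m.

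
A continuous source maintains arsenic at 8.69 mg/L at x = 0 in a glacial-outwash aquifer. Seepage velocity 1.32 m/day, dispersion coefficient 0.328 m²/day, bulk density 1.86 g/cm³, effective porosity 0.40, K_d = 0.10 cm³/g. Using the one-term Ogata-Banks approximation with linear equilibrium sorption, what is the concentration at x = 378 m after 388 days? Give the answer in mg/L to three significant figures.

Retardation factor R = 1 + ρ_b·K_d/n = 1 + 1.86 × 0.10/0.40 = 1.465.
Sorption retards both mechanisms: v_R = v/R = 0.9010 m/day, D_R = D/R = 0.2239 m²/day.
v_R·t = 0.9010 × 388 = 349.588 m; 2√(D_R t) = 18.64 m; argument = (378 − 349.588)/18.64 = 1.524.
C = C₀ × ½·erfc(1.524) = 8.69 × 0.01557 = 0.135 mg/L.

0.135 mg/L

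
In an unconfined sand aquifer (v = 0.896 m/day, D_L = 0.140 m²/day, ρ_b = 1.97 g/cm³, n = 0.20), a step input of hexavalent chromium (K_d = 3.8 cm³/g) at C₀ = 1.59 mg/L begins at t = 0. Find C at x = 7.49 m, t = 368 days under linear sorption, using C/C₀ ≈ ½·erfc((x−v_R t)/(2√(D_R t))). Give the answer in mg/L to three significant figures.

1.19 mg/L

Retardation factor R = 1 + ρ_b·K_d/n = 1 + 1.97 × 3.8/0.20 = 38.43.
Sorption retards both mechanisms: v_R = v/R = 0.02332 m/day, D_R = D/R = 0.003643 m²/day.
v_R·t = 0.02332 × 368 = 8.58176 m; 2√(D_R t) = 2.316 m; argument = (7.49 − 8.58176)/2.316 = -0.4714.
C = C₀ × ½·erfc(-0.4714) = 1.59 × 0.7475 = 1.19 mg/L.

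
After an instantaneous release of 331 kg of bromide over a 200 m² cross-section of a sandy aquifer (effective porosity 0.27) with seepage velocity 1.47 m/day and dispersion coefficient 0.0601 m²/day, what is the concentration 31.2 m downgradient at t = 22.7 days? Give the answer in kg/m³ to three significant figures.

For an instantaneous plane source, C(x,t) = M/(n_e·A·√(4πDt)) · exp(−(x−vt)²/(4Dt)), with n_e·A the pore (flow) area.
Plume center vt = 1.47 × 22.7 = 33.369 m, so the well at 31.2 m is 2.169 m upgradient of the peak.
√(4πDt) = 4.141 m, giving peak height M/(n_e·A·√(4πDt)) = 331/(0.27 × 200 × 4.141) = 1.480 kg/m³.
(x−vt)²/(4Dt) = (-2.169)²/(4 × 0.0601 × 22.7) = 0.8621; exp(−0.8621) = 0.4223.
C = 1.480 × 0.4223 = 0.625 kg/m³.

0.625 kg/m³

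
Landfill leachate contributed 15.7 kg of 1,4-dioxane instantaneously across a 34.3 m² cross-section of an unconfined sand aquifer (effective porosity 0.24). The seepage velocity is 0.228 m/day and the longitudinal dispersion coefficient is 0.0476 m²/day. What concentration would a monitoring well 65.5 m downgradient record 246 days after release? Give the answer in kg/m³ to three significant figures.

0.0237 kg/m³

For an instantaneous plane source, C(x,t) = M/(n_e·A·√(4πDt)) · exp(−(x−vt)²/(4Dt)), with n_e·A the pore (flow) area.
Plume center vt = 0.228 × 246 = 56.088 m, so the well at 65.5 m is 9.412 m downgradient of the peak.
√(4πDt) = 12.13 m, giving peak height M/(n_e·A·√(4πDt)) = 15.7/(0.24 × 34.3 × 12.13) = 0.1572 kg/m³.
(x−vt)²/(4Dt) = (9.412)²/(4 × 0.0476 × 246) = 1.891; exp(−1.891) = 0.1509.
C = 0.1572 × 0.1509 = 0.0237 kg/m³.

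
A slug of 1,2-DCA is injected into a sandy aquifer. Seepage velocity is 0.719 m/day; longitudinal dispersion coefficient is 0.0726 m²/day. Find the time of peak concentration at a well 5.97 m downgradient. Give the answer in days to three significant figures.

For the 1D instantaneous-source solution, setting ∂C/∂t = 0 at fixed x gives v²t² + 2Dt − x² = 0, so t = (√(D² + v²x²) − D)/v².
√(D² + v²x²) = √(0.0726² + 0.719² × 5.97²) = 4.293; v² = 0.516961.
t = (4.293 − 0.0726)/0.516961 = 8.16 days (vs. the pure-advection estimate x/v = 8.30 d).

8.16 days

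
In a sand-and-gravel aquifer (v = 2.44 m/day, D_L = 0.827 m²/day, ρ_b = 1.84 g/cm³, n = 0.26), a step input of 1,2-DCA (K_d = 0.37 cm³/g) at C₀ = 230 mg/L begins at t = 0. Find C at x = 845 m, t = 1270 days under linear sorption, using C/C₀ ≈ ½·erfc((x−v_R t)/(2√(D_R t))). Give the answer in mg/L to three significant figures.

Retardation factor R = 1 + ρ_b·K_d/n = 1 + 1.84 × 0.37/0.26 = 3.618.
Sorption retards both mechanisms: v_R = v/R = 0.6744 m/day, D_R = D/R = 0.2286 m²/day.
v_R·t = 0.6744 × 1270 = 856.488 m; 2√(D_R t) = 34.08 m; argument = (845 − 856.488)/34.08 = -0.3371.
C = C₀ × ½·erfc(-0.3371) = 230 × 0.6832 = 157 mg/L.

157 mg/L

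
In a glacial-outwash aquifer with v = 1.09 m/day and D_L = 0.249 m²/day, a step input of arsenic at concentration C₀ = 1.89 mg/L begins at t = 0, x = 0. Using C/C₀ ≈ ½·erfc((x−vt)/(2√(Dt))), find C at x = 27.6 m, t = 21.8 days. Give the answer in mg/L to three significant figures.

For a continuous step input, C/C₀ ≈ ½·erfc((x−vt)/(2√(Dt))).
vt = 1.09 × 21.8 = 23.762 m and 2√(Dt) = 2√(0.249 × 21.8) = 4.660 m.
Argument (x−vt)/(2√(Dt)) = (27.6 − 23.762)/4.660 = 0.8236; ½·erfc(0.8236) = 0.1221.
C = 1.89 × 0.1221 = 0.231 mg/L.

0.231 mg/L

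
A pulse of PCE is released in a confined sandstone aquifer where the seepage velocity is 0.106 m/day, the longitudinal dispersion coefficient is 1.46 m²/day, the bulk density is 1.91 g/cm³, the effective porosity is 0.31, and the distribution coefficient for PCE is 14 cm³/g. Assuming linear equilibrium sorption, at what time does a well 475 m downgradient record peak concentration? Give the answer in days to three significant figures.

Retardation factor R = 1 + ρ_b·K_d/n = 1 + 1.91 × 14/0.31 = 87.26.
Sorption retards both mechanisms: v_R = v/R = 0.001215 m/day, D_R = D/R = 0.01673 m²/day.
Peak time from v_R²t² + 2D_R t − x² = 0: t = (√(D_R² + v_R²x²) − D_R)/v_R².
√(D_R² + v_R²x²) = √(0.01673² + 0.001215² × 475²) = 0.5774; v_R² = 1.476e-06.
t = (0.5774 − 0.01673)/1.476e-06 = 380000 days.

380000 days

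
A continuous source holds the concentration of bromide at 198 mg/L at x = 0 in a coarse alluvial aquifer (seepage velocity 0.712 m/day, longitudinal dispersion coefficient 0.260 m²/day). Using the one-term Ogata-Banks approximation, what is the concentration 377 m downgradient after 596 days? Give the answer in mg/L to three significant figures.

For a continuous step input, C/C₀ ≈ ½·erfc((x−vt)/(2√(Dt))).
vt = 0.712 × 596 = 424.352 m and 2√(Dt) = 2√(0.260 × 596) = 24.90 m.
Argument (x−vt)/(2√(Dt)) = (377 − 424.352)/24.90 = -1.902; ½·erfc(-1.902) = 0.9964.
C = 198 × 0.9964 = 197 mg/L.

197 mg/L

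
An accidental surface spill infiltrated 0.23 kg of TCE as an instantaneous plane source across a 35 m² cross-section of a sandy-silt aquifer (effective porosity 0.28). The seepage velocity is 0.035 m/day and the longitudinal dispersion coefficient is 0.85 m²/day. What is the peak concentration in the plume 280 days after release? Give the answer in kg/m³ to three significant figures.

0.000429 kg/m³

The peak of an instantaneous 1D plume sits at x = vt; there the Gaussian factor is 1 and C_max = M/(n_e·A·√(4πDt)), where n_e·A is the pore area the mass is dissolved in.
√(4πDt) = √(4π × 0.85 × 280) = 54.69 m, so C_max = 0.23/(0.28 × 35 × 54.69) = 0.000429 kg/m³.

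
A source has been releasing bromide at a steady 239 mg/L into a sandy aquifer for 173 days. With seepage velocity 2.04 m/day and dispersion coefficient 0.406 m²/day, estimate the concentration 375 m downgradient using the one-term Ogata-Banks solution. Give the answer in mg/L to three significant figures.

7.47 mg/L

For a continuous step input, C/C₀ ≈ ½·erfc((x−vt)/(2√(Dt))).
vt = 2.04 × 173 = 352.92 m and 2√(Dt) = 2√(0.406 × 173) = 16.76 m.
Argument (x−vt)/(2√(Dt)) = (375 − 352.92)/16.76 = 1.317; ½·erfc(1.317) = 0.03126.
C = 239 × 0.03126 = 7.47 mg/L.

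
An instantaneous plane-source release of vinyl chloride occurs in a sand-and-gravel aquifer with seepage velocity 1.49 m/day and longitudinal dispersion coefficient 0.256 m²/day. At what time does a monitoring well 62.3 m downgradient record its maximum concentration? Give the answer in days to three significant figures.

For the 1D instantaneous-source solution, setting ∂C/∂t = 0 at fixed x gives v²t² + 2Dt − x² = 0, so t = (√(D² + v²x²) − D)/v².
√(D² + v²x²) = √(0.256² + 1.49² × 62.3²) = 92.83; v² = 2.2201.
t = (92.83 − 0.256)/2.2201 = 41.7 days (vs. the pure-advection estimate x/v = 41.8 d).

41.7 days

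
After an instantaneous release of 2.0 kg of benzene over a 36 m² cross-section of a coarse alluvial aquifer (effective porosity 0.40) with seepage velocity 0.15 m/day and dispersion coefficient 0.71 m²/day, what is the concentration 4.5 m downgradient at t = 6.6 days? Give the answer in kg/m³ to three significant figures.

For an instantaneous plane source, C(x,t) = M/(n_e·A·√(4πDt)) · exp(−(x−vt)²/(4Dt)), with n_e·A the pore (flow) area.
Plume center vt = 0.15 × 6.6 = 0.99 m, so the well at 4.5 m is 3.51 m downgradient of the peak.
√(4πDt) = 7.674 m, giving peak height M/(n_e·A·√(4πDt)) = 2.0/(0.40 × 36 × 7.674) = 0.01810 kg/m³.
(x−vt)²/(4Dt) = (3.51)²/(4 × 0.71 × 6.6) = 0.6573; exp(−0.6573) = 0.5182.
C = 0.01810 × 0.5182 = 0.00938 kg/m³.

0.00938 kg/m³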